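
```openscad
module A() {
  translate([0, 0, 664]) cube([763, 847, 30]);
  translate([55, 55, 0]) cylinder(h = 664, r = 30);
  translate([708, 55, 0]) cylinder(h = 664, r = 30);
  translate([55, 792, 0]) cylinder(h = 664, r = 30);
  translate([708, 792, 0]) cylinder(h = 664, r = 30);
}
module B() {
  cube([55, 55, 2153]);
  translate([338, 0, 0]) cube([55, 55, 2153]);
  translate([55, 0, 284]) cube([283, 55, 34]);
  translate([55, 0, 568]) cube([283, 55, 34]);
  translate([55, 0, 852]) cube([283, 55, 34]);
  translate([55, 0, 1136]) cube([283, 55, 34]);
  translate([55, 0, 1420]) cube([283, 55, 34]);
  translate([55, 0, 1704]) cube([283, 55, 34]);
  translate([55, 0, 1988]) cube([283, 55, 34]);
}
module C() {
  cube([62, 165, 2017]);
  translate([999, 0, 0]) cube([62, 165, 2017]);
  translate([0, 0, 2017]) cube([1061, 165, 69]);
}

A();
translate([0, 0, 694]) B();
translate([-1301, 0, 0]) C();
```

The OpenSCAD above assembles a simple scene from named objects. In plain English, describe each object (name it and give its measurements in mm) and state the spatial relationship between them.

A is a table: top 763 mm (x) × 847 mm (y), 30 mm thick, upper face at z = 694 mm, on four round legs of 60 mm diameter, each leg's bounding box inset 25 mm from the nearest pair of top edges, running from z = 0 to the bottom of the top.

B is a wooden ladder with two side rails of 55×55 mm section and 2153 mm height, set 393 mm apart overall. Between them run 7 rectangular rungs (55 mm deep, 34 mm thick), front faces flush with the rails' −y face. The bottom of the first rung is 284 mm above the floor and each subsequent rung is 284 mm higher than the one below.

C is a door frame. The clear opening is 937 mm wide and 2017 mm high. Two 62 mm wide jambs, 165 mm deep, stand either side of the opening from the floor to the top of the opening. A 69 mm thick head sits across the top of both jambs, spanning the full outside width of the frame.

The ladder is on top of the table. The door frame is on the floor beside the table on its −x side.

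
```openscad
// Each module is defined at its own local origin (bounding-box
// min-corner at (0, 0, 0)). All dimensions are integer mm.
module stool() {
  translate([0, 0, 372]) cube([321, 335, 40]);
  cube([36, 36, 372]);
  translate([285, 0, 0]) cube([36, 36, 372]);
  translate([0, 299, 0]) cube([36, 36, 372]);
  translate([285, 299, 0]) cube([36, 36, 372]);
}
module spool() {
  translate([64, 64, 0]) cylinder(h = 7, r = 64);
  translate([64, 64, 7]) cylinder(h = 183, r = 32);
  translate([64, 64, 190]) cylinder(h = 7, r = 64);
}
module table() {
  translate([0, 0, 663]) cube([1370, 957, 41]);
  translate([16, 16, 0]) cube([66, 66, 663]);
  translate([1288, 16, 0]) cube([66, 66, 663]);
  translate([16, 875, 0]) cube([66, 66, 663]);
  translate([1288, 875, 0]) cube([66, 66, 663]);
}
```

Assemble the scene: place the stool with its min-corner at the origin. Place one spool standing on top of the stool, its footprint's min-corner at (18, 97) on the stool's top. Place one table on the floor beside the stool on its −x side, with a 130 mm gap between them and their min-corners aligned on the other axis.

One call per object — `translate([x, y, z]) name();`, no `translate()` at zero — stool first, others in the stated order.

stool();
translate([18, 97, 412]) spool();
translate([-1500, 0, 0]) table();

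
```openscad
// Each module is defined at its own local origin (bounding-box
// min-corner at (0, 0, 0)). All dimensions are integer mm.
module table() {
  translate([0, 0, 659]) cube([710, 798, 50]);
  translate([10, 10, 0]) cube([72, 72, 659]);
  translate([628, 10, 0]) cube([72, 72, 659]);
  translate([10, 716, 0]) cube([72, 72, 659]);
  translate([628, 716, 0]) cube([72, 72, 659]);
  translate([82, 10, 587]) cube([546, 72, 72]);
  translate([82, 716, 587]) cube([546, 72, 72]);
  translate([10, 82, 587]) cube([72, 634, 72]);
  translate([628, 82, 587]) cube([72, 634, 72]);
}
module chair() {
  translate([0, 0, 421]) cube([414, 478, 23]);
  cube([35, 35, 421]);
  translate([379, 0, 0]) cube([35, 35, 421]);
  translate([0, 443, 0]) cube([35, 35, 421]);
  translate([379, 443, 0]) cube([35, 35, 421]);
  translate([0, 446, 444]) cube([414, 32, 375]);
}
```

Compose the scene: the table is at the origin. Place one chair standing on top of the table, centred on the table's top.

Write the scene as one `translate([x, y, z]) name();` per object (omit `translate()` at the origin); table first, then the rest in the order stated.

table();
translate([148, 160, 709]) chair();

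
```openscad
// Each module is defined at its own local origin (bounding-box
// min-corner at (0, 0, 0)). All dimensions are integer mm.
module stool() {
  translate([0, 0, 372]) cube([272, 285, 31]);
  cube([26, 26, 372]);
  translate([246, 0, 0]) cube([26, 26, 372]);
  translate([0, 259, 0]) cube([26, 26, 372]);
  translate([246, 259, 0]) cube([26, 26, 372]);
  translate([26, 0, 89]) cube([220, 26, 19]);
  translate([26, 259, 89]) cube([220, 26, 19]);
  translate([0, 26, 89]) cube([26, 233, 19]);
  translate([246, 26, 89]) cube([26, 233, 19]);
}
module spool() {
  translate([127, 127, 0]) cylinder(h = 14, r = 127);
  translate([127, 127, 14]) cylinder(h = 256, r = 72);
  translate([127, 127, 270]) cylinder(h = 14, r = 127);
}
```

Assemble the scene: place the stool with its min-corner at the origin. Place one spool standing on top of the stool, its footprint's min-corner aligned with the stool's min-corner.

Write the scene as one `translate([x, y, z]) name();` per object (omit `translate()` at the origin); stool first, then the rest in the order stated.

stool();
translate([0, 0, 403]) spool();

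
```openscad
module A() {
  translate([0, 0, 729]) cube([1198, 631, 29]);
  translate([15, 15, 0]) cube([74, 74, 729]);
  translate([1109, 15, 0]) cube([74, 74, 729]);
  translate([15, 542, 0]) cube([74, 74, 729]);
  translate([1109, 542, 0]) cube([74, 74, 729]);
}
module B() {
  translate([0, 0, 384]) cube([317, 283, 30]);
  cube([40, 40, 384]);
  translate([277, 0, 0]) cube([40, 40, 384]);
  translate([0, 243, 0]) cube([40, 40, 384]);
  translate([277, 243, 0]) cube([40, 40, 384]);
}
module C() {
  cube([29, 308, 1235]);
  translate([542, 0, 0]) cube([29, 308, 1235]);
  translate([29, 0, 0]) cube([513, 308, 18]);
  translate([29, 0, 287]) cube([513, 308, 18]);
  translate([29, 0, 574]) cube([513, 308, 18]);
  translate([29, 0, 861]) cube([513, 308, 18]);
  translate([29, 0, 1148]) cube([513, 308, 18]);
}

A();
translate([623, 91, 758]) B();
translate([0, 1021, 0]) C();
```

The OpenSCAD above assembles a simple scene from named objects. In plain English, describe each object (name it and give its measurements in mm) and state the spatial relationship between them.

A is a table: top 1198 mm (x) × 631 mm (y), 29 mm thick, upper face at z = 758 mm, on four 74×74 mm square legs, each inset 15 mm from the nearest pair of top edges, running from z = 0 to the bottom of the top.

B is a four-legged stool. The seat is a 317×283×30 mm slab whose top surface is at z = 414 mm; four square legs, each 40×40 mm in cross-section, run from the floor (z = 0) to the underside of the seat, each flush with a corner of the seat.

C is a bookshelf 571 mm wide overall, 308 mm deep and 1235 mm tall. The two sides are 29 mm thick vertical panels. 5 horizontal shelves of 18 mm thickness span between the inner faces of the sides; the lowest shelf sits on the floor and shelves are stacked with a clear vertical gap of 269 mm between each pair.

The stool is on top of the table. The bookshelf is on the floor beside the table on its +y side.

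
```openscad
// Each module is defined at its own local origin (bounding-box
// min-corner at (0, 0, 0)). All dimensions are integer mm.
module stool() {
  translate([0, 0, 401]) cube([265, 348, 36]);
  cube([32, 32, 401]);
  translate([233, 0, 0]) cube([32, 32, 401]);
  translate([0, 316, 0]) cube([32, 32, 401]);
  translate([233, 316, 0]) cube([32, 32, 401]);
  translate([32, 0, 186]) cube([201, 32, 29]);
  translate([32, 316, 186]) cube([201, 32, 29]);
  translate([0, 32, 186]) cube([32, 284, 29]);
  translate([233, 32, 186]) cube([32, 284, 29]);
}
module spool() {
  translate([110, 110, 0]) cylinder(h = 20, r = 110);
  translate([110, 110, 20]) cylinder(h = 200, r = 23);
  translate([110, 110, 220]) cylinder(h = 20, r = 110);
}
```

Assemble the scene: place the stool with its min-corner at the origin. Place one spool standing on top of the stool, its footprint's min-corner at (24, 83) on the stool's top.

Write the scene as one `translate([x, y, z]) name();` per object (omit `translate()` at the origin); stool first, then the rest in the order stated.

stool();
translate([24, 83, 437]) spool();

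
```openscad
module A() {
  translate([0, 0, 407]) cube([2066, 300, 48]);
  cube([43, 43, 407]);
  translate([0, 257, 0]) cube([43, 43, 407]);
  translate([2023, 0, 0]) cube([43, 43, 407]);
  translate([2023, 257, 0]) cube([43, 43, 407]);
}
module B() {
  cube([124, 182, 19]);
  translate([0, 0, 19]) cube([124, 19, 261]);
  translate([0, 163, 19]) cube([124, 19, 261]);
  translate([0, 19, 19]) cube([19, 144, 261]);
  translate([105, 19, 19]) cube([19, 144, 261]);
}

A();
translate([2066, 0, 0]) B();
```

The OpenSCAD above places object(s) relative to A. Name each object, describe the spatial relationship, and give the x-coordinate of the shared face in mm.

A is a bench. B is an open box. The open box is against the bench's +x side, with their −y faces flush. The x-coordinate of the shared face is 2066 mm.

The bench's +x face and the open box's −x face are both at x = 2066 mm.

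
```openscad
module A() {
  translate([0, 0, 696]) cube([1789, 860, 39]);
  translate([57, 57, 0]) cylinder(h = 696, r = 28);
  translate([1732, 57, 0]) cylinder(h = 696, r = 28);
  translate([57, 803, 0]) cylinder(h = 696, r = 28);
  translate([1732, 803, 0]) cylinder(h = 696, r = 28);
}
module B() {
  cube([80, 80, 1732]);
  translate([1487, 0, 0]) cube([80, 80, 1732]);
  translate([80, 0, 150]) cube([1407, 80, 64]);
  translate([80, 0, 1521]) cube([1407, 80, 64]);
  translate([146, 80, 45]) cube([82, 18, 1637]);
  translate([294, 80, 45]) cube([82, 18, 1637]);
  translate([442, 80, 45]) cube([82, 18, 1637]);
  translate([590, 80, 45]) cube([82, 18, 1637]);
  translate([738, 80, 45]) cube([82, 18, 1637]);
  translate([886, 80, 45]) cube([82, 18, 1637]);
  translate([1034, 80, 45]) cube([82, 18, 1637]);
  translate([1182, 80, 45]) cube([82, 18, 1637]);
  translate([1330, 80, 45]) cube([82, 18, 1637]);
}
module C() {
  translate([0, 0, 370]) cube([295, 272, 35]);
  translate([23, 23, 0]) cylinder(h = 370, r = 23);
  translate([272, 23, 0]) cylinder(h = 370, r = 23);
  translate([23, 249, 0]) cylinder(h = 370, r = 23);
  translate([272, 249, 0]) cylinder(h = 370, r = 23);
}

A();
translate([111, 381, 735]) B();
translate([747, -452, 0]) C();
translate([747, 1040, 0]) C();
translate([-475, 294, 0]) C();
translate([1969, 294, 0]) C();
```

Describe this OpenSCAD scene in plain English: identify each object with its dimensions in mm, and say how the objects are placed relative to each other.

A is a table with a 1789×860 mm rectangular top, 39 mm thick, top surface at z = 735 mm, supported by four round legs of 56 mm diameter, each leg's bounding box inset 29 mm from the nearest pair of top edges, running from the floor.

B is a fence section. Two 80×80 mm posts, 1732 mm tall, stand on the floor with a clear span of 1407 mm between their inner faces. Two horizontal rails of 80×64 mm section span the gap between the posts with their undersides at z = 150 mm and z = 1521 mm, flush with the posts' −y face. 9 pickets, each 82 mm wide, 18 mm thick and 1637 mm tall, are fixed to the +y face of the rails with their bottoms at z = 45 mm, evenly spaced across the span with equal gaps (rounded down to the nearest mm) at the −x end and between each pair — any rounding remainder accumulates at the +x end.

C is a four-legged stool. The seat is a 295×272×35 mm slab whose top surface is at z = 405 mm; four round legs, each 46 mm in diameter, run from the floor (z = 0) to the underside of the seat, each leg's axis is inset half a diameter from the nearest pair of seat edges (so the leg's bounding box is flush with the corner).

The fence section is on top of the table, centred. Four stools sit around the table at the −y, +y, −x, +x sides.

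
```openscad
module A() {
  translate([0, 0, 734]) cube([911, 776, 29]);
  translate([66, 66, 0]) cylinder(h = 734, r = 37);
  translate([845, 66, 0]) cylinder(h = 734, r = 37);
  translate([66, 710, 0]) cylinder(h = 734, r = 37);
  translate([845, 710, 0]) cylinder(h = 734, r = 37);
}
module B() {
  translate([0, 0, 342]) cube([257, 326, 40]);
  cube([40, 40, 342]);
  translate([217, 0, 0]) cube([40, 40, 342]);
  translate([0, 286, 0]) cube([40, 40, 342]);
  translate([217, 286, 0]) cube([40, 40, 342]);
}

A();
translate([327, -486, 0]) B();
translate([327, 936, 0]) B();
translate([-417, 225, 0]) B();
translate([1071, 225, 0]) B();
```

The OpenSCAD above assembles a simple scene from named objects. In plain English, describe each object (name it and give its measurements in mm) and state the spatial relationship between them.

A is a table with a 911×776 mm rectangular top, 29 mm thick, top surface at z = 763 mm, supported by four round legs of 74 mm diameter, each leg's bounding box inset 29 mm from the nearest pair of top edges, running from the floor.

B is a four-legged stool. The seat is a 257×326×40 mm slab whose top surface is at z = 382 mm; four square legs, each 40×40 mm in cross-section, run from the floor (z = 0) to the underside of the seat, each flush with a corner of the seat.

Four stools sit around the table at the −y, +y, −x, +x sides.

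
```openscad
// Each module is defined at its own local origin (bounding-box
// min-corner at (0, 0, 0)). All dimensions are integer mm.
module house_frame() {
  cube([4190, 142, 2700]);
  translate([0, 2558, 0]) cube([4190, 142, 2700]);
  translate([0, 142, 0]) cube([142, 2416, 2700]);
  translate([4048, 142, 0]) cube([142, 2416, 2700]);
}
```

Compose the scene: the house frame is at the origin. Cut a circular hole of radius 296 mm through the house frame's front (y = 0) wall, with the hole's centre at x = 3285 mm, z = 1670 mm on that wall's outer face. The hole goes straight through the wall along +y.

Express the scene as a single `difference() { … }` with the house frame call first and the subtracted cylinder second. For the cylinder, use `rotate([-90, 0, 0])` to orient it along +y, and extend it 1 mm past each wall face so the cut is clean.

difference() {
  house_frame();
  translate([3285, -1, 1670]) rotate([-90, 0, 0]) cylinder(h = 144, r = 296);
}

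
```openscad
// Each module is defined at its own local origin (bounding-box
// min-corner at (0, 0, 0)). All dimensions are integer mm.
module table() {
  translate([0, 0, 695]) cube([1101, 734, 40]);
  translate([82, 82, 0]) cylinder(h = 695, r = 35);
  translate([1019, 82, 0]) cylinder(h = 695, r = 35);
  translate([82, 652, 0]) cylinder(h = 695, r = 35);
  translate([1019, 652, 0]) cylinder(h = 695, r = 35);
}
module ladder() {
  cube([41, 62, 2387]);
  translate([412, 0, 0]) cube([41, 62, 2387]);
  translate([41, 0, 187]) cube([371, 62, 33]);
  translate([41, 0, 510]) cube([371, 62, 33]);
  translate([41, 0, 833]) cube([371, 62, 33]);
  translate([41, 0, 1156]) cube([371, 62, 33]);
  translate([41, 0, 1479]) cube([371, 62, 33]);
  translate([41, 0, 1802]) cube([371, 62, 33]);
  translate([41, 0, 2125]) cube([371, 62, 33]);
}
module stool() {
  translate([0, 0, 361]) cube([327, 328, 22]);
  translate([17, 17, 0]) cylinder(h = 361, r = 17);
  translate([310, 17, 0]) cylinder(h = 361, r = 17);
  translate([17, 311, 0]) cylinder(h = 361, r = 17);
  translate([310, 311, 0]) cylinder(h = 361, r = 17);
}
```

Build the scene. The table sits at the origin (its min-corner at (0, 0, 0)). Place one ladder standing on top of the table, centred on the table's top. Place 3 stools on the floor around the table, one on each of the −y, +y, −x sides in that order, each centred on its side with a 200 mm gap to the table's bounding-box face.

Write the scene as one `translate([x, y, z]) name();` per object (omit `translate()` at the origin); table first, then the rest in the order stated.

table();
translate([324, 336, 735]) ladder();
translate([387, -528, 0]) stool();
translate([387, 934, 0]) stool();
translate([-527, 203, 0]) stool();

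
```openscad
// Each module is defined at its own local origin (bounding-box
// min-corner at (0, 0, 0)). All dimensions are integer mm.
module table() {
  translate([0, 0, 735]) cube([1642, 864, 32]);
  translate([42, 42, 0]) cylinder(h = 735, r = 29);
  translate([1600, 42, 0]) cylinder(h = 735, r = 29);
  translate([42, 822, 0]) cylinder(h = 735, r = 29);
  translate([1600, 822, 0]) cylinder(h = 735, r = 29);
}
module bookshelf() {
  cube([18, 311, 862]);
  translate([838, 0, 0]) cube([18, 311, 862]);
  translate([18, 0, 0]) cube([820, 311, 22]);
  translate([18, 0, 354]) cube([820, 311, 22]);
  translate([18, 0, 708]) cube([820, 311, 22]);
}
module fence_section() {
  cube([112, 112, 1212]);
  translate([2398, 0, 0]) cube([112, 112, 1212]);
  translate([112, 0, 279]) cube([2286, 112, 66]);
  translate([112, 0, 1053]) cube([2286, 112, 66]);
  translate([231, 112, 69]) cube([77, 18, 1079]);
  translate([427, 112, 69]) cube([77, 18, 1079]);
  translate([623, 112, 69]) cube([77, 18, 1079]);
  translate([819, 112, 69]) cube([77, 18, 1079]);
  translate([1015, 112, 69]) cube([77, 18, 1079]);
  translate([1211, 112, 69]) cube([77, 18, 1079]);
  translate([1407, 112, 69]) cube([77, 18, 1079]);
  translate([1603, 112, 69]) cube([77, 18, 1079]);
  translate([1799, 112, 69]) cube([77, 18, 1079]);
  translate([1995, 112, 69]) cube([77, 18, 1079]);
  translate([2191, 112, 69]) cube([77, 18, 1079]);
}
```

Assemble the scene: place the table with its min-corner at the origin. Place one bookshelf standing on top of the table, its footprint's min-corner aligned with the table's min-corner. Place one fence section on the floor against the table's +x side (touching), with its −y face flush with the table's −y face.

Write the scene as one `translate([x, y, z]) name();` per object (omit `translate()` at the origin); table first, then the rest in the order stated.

table();
translate([0, 0, 767]) bookshelf();
translate([1642, 0, 0]) fence_section();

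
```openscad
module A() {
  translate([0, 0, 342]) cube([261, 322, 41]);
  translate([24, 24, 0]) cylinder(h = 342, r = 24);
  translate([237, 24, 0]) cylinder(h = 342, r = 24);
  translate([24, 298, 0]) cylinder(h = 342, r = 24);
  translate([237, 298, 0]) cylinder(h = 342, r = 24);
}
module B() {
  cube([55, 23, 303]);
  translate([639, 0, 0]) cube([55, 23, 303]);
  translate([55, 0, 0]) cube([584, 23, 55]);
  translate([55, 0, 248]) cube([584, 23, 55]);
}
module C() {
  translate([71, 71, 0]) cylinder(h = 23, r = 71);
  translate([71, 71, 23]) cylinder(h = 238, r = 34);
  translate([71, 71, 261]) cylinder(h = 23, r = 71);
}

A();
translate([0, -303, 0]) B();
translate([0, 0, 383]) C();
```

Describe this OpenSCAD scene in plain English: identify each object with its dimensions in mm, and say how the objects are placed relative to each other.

A is a simple wooden stool: a rectangular seat 261 mm (x) by 322 mm (y), 41 mm thick, top face at z = 383 mm, on four round legs, each 48 mm in diameter. The legs rest on z = 0, each leg's axis is inset half a diameter from the nearest pair of seat edges (so the leg's bounding box is flush with the corner).

B is a picture frame with a 584×193 mm rectangular opening (x by z) and a uniform 55 mm border on every side. Frame depth is 23 mm along y. It is built from two vertical stiles running the full outside height and two horizontal rails spanning the gap between the stiles.

C is a spool: two coaxial disc flanges of radius 71 mm and thickness 23 mm, joined by a core cylinder of radius 34 mm and height 238 mm. The lower flange rests on z = 0 and the three cylinders share a vertical axis.

The picture frame is on the floor beside the stool on its −y side. The spool is on top of the stool.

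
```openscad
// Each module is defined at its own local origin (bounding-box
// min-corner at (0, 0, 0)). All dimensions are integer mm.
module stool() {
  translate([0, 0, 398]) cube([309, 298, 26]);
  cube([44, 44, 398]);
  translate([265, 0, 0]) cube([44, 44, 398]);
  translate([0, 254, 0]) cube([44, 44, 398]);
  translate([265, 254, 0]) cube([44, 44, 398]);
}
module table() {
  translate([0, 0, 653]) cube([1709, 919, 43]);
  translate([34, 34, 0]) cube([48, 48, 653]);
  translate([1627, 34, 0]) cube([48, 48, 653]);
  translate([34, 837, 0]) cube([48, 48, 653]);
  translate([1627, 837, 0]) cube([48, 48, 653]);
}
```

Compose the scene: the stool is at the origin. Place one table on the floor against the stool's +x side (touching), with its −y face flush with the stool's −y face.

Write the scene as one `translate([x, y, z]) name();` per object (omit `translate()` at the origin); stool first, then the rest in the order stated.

stool();
translate([309, 0, 0]) table();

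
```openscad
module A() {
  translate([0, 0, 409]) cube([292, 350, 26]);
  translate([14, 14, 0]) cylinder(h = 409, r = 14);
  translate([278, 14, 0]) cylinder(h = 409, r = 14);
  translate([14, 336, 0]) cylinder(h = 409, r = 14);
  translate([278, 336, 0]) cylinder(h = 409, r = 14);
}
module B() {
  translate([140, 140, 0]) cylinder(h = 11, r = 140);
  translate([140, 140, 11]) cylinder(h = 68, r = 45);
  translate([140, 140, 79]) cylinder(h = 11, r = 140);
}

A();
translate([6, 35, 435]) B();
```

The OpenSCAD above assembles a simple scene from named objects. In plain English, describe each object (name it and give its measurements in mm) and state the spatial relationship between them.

A is a simple wooden stool: a rectangular seat 292 mm (x) by 350 mm (y), 26 mm thick, top face at z = 435 mm, on four round legs, each 28 mm in diameter. The legs rest on z = 0, each leg's axis is inset half a diameter from the nearest pair of seat edges (so the leg's bounding box is flush with the corner).

B is a spool: two coaxial disc flanges of radius 140 mm and thickness 11 mm, joined by a core cylinder of radius 45 mm and height 68 mm. The lower flange rests on z = 0 and the three cylinders share a vertical axis.

The spool is on top of the stool, centred.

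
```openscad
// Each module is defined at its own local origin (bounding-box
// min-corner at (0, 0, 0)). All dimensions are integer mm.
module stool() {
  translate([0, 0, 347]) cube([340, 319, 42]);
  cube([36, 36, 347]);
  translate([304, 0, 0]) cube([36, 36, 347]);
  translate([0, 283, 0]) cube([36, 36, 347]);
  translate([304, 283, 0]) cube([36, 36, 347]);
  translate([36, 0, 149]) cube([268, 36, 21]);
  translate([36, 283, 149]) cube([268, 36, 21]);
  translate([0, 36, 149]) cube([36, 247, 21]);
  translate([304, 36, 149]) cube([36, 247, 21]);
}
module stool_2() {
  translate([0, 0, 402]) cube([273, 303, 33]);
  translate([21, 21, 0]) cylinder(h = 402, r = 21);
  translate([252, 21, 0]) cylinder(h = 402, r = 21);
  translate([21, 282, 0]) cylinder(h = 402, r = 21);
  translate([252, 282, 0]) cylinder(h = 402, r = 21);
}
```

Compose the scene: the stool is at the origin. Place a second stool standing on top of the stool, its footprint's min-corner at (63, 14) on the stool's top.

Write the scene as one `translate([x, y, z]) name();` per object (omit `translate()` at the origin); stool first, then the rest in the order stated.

stool();
translate([63, 14, 389]) stool_2();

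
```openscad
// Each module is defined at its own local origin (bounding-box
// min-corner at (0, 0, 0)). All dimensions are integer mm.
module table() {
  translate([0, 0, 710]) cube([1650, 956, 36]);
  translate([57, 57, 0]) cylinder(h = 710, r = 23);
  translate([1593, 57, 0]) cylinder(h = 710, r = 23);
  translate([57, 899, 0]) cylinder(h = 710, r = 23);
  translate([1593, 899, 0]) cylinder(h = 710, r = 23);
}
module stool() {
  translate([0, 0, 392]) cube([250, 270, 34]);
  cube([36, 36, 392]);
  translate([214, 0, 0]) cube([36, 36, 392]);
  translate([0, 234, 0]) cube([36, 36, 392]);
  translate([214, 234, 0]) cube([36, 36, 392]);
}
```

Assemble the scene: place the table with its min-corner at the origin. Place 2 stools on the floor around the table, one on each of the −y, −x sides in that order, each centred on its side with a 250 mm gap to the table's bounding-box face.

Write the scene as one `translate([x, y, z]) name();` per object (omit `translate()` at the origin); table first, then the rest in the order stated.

table();
translate([700, -520, 0]) stool();
translate([-500, 343, 0]) stool();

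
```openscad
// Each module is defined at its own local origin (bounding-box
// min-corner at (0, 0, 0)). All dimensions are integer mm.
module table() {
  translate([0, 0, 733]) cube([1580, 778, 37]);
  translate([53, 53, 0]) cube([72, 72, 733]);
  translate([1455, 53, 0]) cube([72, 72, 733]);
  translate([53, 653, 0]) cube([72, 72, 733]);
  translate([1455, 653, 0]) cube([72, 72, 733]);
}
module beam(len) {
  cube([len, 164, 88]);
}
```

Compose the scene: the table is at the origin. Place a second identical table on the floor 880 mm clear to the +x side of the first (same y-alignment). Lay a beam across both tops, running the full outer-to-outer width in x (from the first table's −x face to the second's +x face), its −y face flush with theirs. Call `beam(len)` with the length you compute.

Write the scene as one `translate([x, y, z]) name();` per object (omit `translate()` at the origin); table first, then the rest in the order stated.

table();
translate([2460, 0, 0]) table();
translate([0, 0, 770]) beam(4040);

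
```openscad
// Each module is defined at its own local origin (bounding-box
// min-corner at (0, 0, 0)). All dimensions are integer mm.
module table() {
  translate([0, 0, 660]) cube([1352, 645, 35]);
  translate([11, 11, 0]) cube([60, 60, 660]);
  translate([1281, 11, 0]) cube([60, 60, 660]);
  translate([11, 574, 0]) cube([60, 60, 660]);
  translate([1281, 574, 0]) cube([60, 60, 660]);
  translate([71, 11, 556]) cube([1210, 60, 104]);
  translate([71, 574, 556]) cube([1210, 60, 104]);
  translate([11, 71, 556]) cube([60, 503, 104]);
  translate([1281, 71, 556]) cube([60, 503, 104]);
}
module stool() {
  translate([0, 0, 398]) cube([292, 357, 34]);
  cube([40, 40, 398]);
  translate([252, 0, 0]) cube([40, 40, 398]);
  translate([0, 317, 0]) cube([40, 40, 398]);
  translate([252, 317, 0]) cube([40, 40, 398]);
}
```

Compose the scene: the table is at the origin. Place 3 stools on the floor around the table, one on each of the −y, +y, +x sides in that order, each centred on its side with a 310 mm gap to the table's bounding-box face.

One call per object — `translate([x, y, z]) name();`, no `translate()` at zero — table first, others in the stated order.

table();
translate([530, -667, 0]) stool();
translate([530, 955, 0]) stool();
translate([1662, 144, 0]) stool();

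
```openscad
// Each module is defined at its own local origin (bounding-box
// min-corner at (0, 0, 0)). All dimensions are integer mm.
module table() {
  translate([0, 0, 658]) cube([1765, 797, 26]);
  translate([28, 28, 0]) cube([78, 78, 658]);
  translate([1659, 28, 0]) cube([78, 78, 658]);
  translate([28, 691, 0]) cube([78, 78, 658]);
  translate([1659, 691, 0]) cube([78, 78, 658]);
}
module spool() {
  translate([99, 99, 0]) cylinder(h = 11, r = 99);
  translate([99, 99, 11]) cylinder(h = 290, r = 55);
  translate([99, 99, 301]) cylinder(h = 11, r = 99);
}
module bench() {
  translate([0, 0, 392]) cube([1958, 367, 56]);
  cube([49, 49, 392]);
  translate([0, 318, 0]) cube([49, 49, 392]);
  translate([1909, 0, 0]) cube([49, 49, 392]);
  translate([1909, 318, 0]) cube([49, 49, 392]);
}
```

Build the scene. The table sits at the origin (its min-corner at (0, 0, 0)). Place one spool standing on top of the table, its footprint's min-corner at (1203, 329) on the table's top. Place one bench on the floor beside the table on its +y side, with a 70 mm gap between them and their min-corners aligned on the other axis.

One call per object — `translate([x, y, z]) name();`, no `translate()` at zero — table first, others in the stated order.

table();
translate([1203, 329, 684]) spool();
translate([0, 867, 0]) bench();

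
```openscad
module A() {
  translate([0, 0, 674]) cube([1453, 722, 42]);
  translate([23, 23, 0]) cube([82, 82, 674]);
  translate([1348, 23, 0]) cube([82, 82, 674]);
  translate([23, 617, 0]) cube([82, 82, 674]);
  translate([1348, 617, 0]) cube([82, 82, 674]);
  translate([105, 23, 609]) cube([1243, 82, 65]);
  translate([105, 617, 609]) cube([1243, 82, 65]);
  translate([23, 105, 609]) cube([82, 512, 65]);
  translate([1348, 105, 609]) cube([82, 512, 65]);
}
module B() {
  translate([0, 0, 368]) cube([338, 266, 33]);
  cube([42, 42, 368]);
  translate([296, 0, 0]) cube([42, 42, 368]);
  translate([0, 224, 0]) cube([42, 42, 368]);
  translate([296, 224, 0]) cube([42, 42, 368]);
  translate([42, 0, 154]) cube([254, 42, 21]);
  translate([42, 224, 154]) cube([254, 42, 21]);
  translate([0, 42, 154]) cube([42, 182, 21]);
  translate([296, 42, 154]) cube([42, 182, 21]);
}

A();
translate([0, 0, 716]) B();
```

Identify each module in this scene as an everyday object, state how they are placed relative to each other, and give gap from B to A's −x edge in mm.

A is a table. B is a stool. The stool is on top of the table. The gap from the stool to the table's −x edge is 0 mm.

The stool's min-x is at 0; the table's min-x is 0; gap = 0 mm.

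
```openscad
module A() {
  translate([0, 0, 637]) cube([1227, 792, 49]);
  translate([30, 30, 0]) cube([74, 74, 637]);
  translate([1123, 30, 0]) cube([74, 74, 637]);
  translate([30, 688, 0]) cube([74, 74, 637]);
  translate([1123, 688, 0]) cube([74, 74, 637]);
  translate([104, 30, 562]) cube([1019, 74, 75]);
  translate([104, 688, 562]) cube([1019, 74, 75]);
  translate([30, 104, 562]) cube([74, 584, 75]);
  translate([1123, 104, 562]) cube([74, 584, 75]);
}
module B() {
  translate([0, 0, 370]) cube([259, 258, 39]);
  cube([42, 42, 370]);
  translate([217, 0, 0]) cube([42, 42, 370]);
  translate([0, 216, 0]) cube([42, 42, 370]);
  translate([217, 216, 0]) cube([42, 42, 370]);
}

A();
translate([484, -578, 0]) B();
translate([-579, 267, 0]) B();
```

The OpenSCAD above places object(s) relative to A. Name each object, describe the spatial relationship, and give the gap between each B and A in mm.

A is a table. B is a stool. Two stools sit around the table at the −y, −x sides. The gap between each stool and the table is 320 mm.

Each stool's nearest face is 320 mm from the table's bounding box.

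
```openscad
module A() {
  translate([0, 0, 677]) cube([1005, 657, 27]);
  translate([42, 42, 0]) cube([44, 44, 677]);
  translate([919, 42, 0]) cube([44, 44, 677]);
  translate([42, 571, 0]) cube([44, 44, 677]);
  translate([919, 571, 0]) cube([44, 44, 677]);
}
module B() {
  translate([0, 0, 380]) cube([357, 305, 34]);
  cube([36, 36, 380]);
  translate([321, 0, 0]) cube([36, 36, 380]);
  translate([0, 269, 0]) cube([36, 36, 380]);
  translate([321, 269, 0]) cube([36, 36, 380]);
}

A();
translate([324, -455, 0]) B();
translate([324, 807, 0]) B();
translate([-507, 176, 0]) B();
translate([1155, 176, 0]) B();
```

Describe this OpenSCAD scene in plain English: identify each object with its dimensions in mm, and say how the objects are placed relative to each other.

A is a table: top 1005 mm (x) × 657 mm (y), 27 mm thick, upper face at z = 704 mm, on four 44×44 mm square legs, each inset 42 mm from the nearest pair of top edges, running from z = 0 to the bottom of the top.

B is a four-legged stool. The seat is a 357×305×34 mm slab whose top surface is at z = 414 mm; four square legs, each 36×36 mm in cross-section, run from the floor (z = 0) to the underside of the seat, each flush with a corner of the seat.

Four stools sit around the table at the −y, +y, −x, +x sides.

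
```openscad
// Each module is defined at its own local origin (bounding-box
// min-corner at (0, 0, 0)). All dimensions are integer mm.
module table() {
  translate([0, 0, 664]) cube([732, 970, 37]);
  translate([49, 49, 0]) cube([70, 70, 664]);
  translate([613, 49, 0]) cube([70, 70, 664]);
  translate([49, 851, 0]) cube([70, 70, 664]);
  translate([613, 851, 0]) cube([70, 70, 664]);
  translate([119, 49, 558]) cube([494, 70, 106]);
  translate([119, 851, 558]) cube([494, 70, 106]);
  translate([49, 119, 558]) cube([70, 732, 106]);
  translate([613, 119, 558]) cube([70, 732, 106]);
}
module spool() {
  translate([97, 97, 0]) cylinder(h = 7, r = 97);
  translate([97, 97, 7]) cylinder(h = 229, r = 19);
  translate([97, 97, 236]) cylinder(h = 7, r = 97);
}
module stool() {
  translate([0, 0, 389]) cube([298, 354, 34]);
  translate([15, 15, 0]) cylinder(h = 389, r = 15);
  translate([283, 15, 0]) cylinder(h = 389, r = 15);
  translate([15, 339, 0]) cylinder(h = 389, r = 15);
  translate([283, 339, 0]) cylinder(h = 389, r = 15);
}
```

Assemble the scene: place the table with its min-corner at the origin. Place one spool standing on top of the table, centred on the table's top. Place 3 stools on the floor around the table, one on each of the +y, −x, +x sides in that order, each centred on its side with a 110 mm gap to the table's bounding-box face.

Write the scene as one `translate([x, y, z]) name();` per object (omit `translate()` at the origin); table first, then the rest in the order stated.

table();
translate([269, 388, 701]) spool();
translate([217, 1080, 0]) stool();
translate([-408, 308, 0]) stool();
translate([842, 308, 0]) stool();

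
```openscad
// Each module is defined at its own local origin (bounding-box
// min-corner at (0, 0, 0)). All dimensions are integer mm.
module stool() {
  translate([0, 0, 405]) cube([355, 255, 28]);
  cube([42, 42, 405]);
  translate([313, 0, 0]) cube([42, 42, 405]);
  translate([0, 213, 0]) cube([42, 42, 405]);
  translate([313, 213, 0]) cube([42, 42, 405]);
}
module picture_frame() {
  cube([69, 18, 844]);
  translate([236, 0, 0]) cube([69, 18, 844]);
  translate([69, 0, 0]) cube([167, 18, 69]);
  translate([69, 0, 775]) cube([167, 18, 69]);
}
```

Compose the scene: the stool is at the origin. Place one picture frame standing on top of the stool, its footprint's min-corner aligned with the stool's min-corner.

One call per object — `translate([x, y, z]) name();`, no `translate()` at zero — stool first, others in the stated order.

stool();
translate([0, 0, 433]) picture_frame();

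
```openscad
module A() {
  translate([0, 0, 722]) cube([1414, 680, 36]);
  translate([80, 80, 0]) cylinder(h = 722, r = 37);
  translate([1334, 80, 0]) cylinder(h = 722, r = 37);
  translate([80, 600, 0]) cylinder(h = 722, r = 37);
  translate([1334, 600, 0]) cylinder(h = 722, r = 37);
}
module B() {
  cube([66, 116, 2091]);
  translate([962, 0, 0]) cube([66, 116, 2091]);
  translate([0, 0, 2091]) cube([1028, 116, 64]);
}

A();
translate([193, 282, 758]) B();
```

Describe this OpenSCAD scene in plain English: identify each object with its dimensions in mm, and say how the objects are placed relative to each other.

A is a table: top 1414 mm (x) × 680 mm (y), 36 mm thick, upper face at z = 758 mm, on four round legs of 74 mm diameter, each leg's bounding box inset 43 mm from the nearest pair of top edges, running from z = 0 to the bottom of the top.

B is a rectangular door frame: two vertical jambs of 66×116 mm section, 2091 mm tall, with a clear opening 896 mm wide between their inner faces. A header 64 mm tall and 116 mm deep lies on top of the jambs and spans the full outside width.

The door frame is on top of the table, centred.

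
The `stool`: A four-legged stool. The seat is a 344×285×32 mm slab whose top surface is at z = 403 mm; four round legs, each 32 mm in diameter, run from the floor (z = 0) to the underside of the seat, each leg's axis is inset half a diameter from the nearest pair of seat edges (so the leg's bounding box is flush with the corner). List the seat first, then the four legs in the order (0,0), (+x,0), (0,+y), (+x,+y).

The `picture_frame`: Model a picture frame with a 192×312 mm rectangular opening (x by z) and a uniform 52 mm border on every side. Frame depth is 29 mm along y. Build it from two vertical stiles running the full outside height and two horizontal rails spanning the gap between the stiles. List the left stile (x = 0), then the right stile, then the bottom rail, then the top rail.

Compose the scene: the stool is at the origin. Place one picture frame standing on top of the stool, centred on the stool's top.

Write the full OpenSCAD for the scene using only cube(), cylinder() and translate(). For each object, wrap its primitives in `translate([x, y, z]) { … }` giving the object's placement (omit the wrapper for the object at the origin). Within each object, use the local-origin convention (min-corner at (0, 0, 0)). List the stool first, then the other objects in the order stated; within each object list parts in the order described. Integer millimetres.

translate([0, 0, 371]) cube([344, 285, 32]);
translate([16, 16, 0]) cylinder(h = 371, r = 16);
translate([328, 16, 0]) cylinder(h = 371, r = 16);
translate([16, 269, 0]) cylinder(h = 371, r = 16);
translate([328, 269, 0]) cylinder(h = 371, r = 16);
translate([24, 128, 403]) {
  cube([52, 29, 416]);
  translate([244, 0, 0]) cube([52, 29, 416]);
  translate([52, 0, 0]) cube([192, 29, 52]);
  translate([52, 0, 364]) cube([192, 29, 52]);
}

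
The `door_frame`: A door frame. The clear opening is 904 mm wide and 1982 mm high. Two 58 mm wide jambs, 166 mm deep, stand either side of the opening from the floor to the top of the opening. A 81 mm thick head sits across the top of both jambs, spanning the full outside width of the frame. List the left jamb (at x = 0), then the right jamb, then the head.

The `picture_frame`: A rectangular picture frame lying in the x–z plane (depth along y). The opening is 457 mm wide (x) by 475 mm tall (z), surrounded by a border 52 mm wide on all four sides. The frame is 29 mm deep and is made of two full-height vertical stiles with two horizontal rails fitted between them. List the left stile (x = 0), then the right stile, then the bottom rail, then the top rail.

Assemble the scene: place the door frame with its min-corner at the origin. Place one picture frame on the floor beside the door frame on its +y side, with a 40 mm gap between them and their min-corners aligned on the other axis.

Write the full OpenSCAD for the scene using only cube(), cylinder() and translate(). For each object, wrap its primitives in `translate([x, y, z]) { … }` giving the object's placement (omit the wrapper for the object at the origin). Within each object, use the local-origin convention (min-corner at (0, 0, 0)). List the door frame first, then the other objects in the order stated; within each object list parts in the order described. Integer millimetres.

cube([58, 166, 1982]);
translate([962, 0, 0]) cube([58, 166, 1982]);
translate([0, 0, 1982]) cube([1020, 166, 81]);
translate([0, 206, 0]) {
  cube([52, 29, 579]);
  translate([509, 0, 0]) cube([52, 29, 579]);
  translate([52, 0, 0]) cube([457, 29, 52]);
  translate([52, 0, 527]) cube([457, 29, 52]);
}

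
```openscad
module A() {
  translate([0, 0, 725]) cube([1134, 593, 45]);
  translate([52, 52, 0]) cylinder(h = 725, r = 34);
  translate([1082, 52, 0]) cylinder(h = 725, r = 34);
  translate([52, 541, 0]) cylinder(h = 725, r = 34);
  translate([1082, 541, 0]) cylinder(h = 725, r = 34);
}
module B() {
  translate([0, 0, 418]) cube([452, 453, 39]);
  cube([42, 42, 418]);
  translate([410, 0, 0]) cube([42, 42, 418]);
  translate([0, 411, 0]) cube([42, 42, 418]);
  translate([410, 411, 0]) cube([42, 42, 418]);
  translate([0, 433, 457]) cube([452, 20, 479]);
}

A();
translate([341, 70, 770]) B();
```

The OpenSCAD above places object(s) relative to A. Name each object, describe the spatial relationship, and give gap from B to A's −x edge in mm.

A is a table. B is a chair. The chair is on top of the table, centred. The gap from the chair to the table's −x edge is 341 mm.

The chair's min-x is at 341; the table's min-x is 0; gap = 341 mm.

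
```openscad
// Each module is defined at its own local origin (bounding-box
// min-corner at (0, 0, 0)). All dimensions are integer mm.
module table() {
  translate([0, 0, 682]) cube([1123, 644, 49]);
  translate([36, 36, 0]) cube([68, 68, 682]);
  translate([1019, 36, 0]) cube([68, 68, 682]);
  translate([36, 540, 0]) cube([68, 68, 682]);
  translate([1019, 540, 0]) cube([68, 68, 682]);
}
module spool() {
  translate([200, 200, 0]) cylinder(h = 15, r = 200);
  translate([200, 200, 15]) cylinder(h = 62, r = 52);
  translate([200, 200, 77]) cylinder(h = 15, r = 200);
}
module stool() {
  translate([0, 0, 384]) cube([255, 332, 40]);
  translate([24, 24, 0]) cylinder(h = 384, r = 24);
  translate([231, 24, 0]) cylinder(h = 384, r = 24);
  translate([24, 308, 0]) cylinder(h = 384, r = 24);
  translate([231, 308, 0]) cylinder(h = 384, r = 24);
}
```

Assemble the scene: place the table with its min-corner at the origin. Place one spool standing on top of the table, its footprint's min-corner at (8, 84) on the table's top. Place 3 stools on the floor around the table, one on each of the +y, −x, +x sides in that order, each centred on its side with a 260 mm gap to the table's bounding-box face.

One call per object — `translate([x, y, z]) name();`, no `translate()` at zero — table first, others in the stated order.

table();
translate([8, 84, 731]) spool();
translate([434, 904, 0]) stool();
translate([-515, 156, 0]) stool();
translate([1383, 156, 0]) stool();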